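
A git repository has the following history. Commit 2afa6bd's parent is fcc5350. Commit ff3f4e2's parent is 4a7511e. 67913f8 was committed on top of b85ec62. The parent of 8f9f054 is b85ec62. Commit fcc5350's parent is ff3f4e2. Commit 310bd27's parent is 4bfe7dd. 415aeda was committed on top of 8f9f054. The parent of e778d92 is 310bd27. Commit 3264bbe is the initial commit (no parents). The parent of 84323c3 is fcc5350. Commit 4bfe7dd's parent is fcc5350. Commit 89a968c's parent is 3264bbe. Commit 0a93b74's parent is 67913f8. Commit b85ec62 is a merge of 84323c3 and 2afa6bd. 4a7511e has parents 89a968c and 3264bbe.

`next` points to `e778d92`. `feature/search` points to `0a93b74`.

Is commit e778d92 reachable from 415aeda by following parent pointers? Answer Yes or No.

No

Ancestors of 415aeda: {2afa6bd, 3264bbe, 415aeda, 4a7511e, 84323c3, 89a968c, 8f9f054, b85ec62, fcc5350, ff3f4e2}.
e778d92 is not in that set, so it is not an ancestor of 415aeda.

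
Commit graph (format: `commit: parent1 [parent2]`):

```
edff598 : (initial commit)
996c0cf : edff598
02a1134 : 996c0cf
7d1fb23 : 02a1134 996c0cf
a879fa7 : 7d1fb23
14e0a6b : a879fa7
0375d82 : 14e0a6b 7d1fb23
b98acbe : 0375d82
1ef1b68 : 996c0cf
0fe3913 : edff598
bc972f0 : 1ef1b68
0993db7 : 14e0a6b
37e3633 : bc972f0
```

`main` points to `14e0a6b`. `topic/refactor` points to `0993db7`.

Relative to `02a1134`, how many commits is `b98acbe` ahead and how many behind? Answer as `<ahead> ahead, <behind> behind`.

5 ahead, 0 behind

Reachable from b98acbe: {02a1134, 0375d82, 14e0a6b, 7d1fb23, 996c0cf, a879fa7, b98acbe, edff598}.
Reachable from 02a1134: {02a1134, 996c0cf, edff598}.
Only in b98acbe's history (ahead): {0375d82, 14e0a6b, 7d1fb23, a879fa7, b98acbe} — 5.
Only in 02a1134's history (behind): {} — 0.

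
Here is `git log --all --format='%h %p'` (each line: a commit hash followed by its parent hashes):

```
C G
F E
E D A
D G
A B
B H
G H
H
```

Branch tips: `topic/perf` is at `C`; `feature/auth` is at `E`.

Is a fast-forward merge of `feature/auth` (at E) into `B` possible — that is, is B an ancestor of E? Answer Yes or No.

Yes

A fast-forward from B to E is possible iff B is an ancestor of E.
Ancestors of E: {A, B, D, E, G, H}.
B is among them, so fast-forward is possible.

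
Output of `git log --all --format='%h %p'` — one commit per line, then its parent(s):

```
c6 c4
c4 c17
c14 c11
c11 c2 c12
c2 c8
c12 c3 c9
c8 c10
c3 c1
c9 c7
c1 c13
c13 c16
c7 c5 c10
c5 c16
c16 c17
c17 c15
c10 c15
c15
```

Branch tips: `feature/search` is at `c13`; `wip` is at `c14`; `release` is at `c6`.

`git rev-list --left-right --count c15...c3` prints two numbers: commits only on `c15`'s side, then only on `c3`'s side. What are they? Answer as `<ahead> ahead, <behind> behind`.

0 ahead, 5 behind

Reachable from c15: {c15}.
Reachable from c3: {c1, c13, c15, c16, c17, c3}.
Only in c15's history (ahead): {} — 0.
Only in c3's history (behind): {c1, c13, c16, c17, c3} — 5.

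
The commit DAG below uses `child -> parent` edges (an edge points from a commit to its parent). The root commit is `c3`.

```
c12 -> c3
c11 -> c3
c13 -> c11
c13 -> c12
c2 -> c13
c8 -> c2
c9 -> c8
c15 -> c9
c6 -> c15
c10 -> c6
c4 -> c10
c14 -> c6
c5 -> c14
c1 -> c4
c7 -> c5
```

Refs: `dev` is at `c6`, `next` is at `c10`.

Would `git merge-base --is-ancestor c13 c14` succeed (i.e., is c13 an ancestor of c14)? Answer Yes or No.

Yes

Ancestors of c14 (commits reachable by following parents): {c11, c12, c13, c14, c15, c2, c3, c6, c8, c9}.
c13 is in that set, so it is an ancestor of c14.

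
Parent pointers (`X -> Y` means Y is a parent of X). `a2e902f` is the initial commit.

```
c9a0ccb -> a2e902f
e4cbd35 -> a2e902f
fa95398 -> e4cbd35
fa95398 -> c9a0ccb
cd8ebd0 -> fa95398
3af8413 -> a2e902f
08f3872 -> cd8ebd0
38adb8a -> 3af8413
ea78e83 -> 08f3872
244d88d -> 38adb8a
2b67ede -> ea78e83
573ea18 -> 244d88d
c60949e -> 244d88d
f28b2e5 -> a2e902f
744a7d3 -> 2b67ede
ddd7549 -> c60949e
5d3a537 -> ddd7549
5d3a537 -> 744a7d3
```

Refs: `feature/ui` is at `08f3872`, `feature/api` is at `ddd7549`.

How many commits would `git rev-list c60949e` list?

Walking parent pointers from c60949e: reachable set = {244d88d, 38adb8a, 3af8413, a2e902f, c60949e}.
That is 5 commits.

5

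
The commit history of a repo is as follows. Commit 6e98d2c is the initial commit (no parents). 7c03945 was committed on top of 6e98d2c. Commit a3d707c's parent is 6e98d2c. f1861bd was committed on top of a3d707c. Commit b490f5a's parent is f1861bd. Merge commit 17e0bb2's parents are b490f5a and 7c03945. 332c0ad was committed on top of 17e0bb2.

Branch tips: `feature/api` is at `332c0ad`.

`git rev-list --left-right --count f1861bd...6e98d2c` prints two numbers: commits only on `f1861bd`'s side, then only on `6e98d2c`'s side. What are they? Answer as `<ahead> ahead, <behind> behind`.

2 ahead, 0 behind

Reachable from f1861bd: {6e98d2c, a3d707c, f1861bd}.
Reachable from 6e98d2c: {6e98d2c}.
Only in f1861bd's history (ahead): {a3d707c, f1861bd} — 2.
Only in 6e98d2c's history (behind): {} — 0.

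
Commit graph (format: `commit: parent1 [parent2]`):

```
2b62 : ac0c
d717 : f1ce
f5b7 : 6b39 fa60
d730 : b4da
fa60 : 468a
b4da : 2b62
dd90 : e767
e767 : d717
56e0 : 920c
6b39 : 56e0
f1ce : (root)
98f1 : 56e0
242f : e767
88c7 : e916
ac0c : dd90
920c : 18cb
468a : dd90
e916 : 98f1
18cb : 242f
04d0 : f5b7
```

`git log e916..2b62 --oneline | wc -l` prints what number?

Reachable from 2b62: {2b62, ac0c, d717, dd90, e767, f1ce}.
Reachable from e916: {18cb, 242f, 56e0, 920c, 98f1, d717, e767, e916, f1ce}.
In 2b62's history but not e916's: {2b62, ac0c, dd90} — 3 commits.

3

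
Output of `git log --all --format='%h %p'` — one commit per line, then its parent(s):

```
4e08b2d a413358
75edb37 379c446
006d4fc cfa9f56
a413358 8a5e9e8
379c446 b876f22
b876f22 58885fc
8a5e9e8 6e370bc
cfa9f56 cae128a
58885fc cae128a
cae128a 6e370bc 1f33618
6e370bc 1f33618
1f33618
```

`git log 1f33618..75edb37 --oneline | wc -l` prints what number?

Reachable from 75edb37: {1f33618, 379c446, 58885fc, 6e370bc, 75edb37, b876f22, cae128a}.
Reachable from 1f33618: {1f33618}.
In 75edb37's history but not 1f33618's: {379c446, 58885fc, 6e370bc, 75edb37, b876f22, cae128a} — 6 commits.

6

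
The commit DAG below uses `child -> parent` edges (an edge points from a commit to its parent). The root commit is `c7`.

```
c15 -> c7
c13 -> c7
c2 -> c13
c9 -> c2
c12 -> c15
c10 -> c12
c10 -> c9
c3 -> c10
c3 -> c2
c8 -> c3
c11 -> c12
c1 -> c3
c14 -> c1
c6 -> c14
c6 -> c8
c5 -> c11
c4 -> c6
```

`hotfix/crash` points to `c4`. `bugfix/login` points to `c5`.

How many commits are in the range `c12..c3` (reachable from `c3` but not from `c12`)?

Reachable from c3: {c10, c12, c13, c15, c2, c3, c7, c9}.
Reachable from c12: {c12, c15, c7}.
In c3's history but not c12's: {c10, c13, c2, c3, c9} — 5 commits.

5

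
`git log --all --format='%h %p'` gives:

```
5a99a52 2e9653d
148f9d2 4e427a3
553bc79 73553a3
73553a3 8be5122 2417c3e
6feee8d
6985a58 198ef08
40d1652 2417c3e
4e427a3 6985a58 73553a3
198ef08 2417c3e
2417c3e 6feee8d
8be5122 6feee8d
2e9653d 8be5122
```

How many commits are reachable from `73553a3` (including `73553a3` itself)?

Walking parent pointers from 73553a3: reachable set = {2417c3e, 6feee8d, 73553a3, 8be5122}.
That is 4 commits.

4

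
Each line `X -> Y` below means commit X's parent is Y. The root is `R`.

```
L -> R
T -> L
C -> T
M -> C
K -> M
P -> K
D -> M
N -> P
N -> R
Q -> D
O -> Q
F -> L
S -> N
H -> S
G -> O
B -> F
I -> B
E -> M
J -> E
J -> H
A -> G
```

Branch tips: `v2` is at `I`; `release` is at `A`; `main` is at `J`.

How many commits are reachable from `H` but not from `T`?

Reachable from H: {C, H, K, L, M, N, P, R, S, T}.
Reachable from T: {L, R, T}.
In H's history but not T's: {C, H, K, M, N, P, S} — 7 commits.

7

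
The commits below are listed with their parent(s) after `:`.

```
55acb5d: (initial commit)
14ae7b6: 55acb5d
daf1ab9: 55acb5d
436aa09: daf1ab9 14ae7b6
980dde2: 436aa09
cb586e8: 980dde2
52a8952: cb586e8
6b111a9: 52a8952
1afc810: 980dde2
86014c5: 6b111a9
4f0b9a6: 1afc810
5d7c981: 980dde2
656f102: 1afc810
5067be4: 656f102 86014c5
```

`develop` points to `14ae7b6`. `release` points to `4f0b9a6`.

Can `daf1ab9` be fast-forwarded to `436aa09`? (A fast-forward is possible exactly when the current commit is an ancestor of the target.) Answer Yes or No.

Yes

A fast-forward from daf1ab9 to 436aa09 is possible iff daf1ab9 is an ancestor of 436aa09.
Ancestors of 436aa09: {14ae7b6, 436aa09, 55acb5d, daf1ab9}.
daf1ab9 is among them, so fast-forward is possible.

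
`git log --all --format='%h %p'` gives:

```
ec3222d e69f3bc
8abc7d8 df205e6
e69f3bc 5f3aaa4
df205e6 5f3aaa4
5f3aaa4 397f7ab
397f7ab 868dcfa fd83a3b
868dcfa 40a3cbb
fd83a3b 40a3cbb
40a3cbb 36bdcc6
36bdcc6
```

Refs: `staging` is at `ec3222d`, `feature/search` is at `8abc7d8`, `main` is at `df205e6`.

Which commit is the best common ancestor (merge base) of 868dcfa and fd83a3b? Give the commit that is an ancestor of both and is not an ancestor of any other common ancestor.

Ancestors of 868dcfa: {36bdcc6, 40a3cbb, 868dcfa}.
Ancestors of fd83a3b: {36bdcc6, 40a3cbb, fd83a3b}.
Common ancestors: {36bdcc6, 40a3cbb}.
Among these, 40a3cbb is not an ancestor of any other common ancestor — it is the merge base.

40a3cbb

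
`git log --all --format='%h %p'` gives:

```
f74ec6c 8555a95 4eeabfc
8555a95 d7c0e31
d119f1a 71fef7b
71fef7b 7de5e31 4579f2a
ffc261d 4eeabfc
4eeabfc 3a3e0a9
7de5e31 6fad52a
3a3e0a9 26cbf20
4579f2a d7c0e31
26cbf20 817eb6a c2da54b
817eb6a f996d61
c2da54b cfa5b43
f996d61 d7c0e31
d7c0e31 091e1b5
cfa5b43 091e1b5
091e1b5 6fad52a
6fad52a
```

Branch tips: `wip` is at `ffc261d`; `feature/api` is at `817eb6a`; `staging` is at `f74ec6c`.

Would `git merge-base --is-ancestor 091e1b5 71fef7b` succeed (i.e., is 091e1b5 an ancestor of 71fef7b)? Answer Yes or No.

Yes

Ancestors of 71fef7b (commits reachable by following parents): {091e1b5, 4579f2a, 6fad52a, 71fef7b, 7de5e31, d7c0e31}.
091e1b5 is in that set, so it is an ancestor of 71fef7b.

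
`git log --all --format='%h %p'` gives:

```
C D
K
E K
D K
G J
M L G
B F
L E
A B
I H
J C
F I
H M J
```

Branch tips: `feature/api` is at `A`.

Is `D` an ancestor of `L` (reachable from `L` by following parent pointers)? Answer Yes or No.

No

Ancestors of L: {E, K, L}.
D is not in that set, so it is not an ancestor of L.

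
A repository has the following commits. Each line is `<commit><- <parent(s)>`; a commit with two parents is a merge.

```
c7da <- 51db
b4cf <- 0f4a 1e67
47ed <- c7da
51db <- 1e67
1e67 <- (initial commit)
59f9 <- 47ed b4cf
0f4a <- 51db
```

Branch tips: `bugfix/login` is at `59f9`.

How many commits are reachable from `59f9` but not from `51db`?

5

Reachable from 59f9: {0f4a, 1e67, 47ed, 51db, 59f9, b4cf, c7da}.
Reachable from 51db: {1e67, 51db}.
In 59f9's history but not 51db's: {0f4a, 47ed, 59f9, b4cf, c7da} — 5 commits.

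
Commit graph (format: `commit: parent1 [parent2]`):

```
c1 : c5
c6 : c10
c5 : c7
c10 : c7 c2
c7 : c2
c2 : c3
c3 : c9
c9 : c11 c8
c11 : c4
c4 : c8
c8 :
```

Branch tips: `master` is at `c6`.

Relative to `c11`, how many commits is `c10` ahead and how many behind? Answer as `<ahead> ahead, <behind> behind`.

5 ahead, 0 behind

Reachable from c10: {c10, c11, c2, c3, c4, c7, c8, c9}.
Reachable from c11: {c11, c4, c8}.
Only in c10's history (ahead): {c10, c2, c3, c7, c9} — 5.
Only in c11's history (behind): {} — 0.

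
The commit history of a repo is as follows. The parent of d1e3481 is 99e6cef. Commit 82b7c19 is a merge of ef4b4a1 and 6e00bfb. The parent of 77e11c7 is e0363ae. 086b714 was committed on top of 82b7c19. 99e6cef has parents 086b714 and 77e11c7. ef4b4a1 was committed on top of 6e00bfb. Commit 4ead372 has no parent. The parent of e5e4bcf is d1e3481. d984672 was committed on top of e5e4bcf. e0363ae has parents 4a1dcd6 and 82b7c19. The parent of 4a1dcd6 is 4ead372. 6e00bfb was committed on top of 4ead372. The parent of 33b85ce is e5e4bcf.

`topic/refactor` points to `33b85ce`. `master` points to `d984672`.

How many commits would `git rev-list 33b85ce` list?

12

Walking parent pointers from 33b85ce: reachable set = {086b714, 33b85ce, 4a1dcd6, 4ead372, 6e00bfb, 77e11c7, 82b7c19, 99e6cef, d1e3481, e0363ae, e5e4bcf, ef4b4a1}.
That is 12 commits.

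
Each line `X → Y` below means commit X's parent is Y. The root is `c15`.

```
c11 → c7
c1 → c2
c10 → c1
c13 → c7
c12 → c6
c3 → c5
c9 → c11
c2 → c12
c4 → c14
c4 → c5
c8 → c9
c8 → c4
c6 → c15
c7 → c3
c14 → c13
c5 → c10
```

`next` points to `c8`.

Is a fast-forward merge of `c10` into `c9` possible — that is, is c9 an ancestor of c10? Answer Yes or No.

A fast-forward from c9 to c10 is possible iff c9 is an ancestor of c10.
Ancestors of c10: {c1, c10, c12, c15, c2, c6}.
c9 is not among them, so fast-forward is not possible.

No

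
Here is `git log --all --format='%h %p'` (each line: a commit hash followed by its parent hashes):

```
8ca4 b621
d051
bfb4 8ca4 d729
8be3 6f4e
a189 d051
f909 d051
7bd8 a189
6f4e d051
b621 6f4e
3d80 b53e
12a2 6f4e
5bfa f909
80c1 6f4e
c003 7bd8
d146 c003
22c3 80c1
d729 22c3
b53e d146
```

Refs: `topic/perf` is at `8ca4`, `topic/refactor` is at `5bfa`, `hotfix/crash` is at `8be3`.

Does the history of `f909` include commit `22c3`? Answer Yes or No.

No

Ancestors of f909: {d051, f909}.
22c3 is not in that set, so it is not an ancestor of f909.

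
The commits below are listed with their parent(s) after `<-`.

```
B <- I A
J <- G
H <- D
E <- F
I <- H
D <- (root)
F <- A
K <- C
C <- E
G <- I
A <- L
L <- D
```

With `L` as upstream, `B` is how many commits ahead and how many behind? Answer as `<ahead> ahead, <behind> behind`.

Reachable from B: {A, B, D, H, I, L}.
Reachable from L: {D, L}.
Only in B's history (ahead): {A, B, H, I} — 4.
Only in L's history (behind): {} — 0.

4 ahead, 0 behind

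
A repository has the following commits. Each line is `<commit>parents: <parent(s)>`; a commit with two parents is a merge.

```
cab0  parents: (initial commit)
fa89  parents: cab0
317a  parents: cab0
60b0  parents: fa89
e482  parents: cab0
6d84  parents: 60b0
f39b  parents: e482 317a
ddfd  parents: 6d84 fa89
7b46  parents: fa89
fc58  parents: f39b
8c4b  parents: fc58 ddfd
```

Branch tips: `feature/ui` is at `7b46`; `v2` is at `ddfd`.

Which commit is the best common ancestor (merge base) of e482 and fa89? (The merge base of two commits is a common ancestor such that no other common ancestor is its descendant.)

cab0

Ancestors of e482: {cab0, e482}.
Ancestors of fa89: {cab0, fa89}.
Common ancestors: {cab0}.
The only common ancestor is cab0, so it is the merge base.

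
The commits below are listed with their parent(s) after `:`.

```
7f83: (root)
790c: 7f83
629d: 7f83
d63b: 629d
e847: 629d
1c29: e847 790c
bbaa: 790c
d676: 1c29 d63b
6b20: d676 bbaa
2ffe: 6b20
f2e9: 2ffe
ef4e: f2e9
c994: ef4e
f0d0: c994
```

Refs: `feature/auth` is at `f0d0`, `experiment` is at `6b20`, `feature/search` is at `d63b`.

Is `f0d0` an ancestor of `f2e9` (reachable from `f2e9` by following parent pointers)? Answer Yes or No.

No

Ancestors of f2e9: {1c29, 2ffe, 629d, 6b20, 790c, 7f83, bbaa, d63b, d676, e847, f2e9}.
f0d0 is not in that set, so it is not an ancestor of f2e9.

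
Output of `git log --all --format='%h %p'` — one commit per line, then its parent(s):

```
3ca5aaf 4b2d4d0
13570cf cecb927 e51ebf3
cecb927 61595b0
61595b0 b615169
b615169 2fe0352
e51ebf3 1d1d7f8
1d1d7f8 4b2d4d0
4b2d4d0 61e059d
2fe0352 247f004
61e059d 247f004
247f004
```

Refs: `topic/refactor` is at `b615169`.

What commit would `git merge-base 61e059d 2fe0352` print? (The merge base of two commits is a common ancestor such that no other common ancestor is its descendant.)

247f004

Ancestors of 61e059d: {247f004, 61e059d}.
Ancestors of 2fe0352: {247f004, 2fe0352}.
Common ancestors: {247f004}.
The only common ancestor is 247f004, so it is the merge base.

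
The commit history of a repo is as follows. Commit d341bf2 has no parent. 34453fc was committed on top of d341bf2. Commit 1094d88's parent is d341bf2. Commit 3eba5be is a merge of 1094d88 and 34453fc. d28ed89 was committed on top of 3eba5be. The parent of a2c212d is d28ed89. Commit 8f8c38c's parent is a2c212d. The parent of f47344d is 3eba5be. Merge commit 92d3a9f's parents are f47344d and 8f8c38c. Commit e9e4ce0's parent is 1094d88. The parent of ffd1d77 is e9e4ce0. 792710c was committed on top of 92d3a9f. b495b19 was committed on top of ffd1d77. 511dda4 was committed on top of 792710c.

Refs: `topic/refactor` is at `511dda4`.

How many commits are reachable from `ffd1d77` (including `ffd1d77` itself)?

4

Walking parent pointers from ffd1d77: reachable set = {1094d88, d341bf2, e9e4ce0, ffd1d77}.
That is 4 commits.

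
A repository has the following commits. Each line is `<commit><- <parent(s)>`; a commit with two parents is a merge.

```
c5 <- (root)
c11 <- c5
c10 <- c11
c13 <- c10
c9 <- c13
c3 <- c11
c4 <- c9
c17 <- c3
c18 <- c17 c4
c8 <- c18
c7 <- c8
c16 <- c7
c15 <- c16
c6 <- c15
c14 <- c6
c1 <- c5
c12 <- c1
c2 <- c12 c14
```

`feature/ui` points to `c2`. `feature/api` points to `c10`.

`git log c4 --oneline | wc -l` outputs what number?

Walking parent pointers from c4: reachable set = {c10, c11, c13, c4, c5, c9}.
That is 6 commits.

6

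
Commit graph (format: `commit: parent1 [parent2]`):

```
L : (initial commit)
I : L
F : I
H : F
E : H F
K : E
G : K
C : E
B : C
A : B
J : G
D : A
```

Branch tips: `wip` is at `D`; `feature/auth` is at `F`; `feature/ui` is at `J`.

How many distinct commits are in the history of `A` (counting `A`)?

Walking parent pointers from A: reachable set = {A, B, C, E, F, H, I, L}.
That is 8 commits.

8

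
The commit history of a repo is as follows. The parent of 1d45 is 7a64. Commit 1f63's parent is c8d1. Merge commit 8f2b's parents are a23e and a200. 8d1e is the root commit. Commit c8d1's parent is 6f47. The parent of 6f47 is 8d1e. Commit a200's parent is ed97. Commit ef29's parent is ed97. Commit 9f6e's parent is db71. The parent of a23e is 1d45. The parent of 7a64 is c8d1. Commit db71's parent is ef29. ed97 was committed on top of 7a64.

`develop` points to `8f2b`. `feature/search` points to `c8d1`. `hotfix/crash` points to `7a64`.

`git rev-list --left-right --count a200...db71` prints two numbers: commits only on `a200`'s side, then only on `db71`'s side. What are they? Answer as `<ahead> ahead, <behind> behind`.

1 ahead, 2 behind

Reachable from a200: {6f47, 7a64, 8d1e, a200, c8d1, ed97}.
Reachable from db71: {6f47, 7a64, 8d1e, c8d1, db71, ed97, ef29}.
Only in a200's history (ahead): {a200} — 1.
Only in db71's history (behind): {db71, ef29} — 2.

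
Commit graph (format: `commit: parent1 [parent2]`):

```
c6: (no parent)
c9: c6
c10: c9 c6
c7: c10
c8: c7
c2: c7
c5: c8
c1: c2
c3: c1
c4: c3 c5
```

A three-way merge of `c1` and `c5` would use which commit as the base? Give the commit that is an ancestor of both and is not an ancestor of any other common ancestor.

c7

Ancestors of c1: {c1, c10, c2, c6, c7, c9}.
Ancestors of c5: {c10, c5, c6, c7, c8, c9}.
Common ancestors: {c10, c6, c7, c9}.
Among these, c7 is not an ancestor of any other common ancestor — it is the merge base.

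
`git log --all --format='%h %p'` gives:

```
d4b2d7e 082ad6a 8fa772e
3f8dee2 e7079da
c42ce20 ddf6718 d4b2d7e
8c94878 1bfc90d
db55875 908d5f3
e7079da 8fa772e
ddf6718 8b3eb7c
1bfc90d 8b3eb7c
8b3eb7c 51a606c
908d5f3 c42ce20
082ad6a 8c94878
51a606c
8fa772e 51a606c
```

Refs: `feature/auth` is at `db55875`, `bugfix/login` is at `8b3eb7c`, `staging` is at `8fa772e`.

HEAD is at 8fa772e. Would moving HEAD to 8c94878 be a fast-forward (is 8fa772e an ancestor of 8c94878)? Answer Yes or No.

A fast-forward from 8fa772e to 8c94878 is possible iff 8fa772e is an ancestor of 8c94878.
Ancestors of 8c94878: {1bfc90d, 51a606c, 8b3eb7c, 8c94878}.
8fa772e is not among them, so fast-forward is not possible.

No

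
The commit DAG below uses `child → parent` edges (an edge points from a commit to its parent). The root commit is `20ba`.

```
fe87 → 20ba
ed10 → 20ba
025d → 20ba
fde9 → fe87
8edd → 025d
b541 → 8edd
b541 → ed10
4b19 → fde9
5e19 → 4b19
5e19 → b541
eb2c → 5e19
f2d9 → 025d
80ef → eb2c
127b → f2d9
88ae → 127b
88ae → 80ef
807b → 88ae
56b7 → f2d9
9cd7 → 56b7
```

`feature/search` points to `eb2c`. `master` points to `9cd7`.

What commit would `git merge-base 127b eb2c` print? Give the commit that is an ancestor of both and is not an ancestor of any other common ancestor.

025d

Ancestors of 127b: {025d, 127b, 20ba, f2d9}.
Ancestors of eb2c: {025d, 20ba, 4b19, 5e19, 8edd, b541, eb2c, ed10, fde9, fe87}.
Common ancestors: {025d, 20ba}.
Among these, 025d is not an ancestor of any other common ancestor — it is the merge base.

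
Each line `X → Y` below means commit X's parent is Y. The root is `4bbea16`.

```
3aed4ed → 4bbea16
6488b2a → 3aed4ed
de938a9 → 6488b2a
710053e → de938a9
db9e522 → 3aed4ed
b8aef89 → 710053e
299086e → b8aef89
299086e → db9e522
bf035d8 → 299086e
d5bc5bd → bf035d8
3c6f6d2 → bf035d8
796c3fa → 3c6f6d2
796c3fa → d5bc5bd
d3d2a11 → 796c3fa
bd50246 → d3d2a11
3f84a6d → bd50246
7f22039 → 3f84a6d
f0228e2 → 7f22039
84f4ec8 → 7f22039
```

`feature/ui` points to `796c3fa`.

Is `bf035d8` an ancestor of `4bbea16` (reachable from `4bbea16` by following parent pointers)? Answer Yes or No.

Ancestors of 4bbea16: {4bbea16}.
bf035d8 is not in that set, so it is not an ancestor of 4bbea16.

No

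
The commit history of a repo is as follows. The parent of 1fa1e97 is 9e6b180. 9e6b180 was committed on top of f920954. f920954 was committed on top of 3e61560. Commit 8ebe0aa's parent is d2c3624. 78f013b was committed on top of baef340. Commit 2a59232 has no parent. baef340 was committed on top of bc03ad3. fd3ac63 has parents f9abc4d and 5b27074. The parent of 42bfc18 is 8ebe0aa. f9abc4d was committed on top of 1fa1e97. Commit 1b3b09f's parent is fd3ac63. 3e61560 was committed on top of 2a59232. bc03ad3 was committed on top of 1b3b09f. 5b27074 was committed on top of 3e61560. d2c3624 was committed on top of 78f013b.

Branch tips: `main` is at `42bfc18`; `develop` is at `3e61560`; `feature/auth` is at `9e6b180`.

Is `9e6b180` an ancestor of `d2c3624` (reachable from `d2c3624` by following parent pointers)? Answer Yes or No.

Yes

Ancestors of d2c3624 (commits reachable by following parents): {1b3b09f, 1fa1e97, 2a59232, 3e61560, 5b27074, 78f013b, 9e6b180, baef340, bc03ad3, d2c3624, f920954, f9abc4d, fd3ac63}.
9e6b180 is in that set, so it is an ancestor of d2c3624.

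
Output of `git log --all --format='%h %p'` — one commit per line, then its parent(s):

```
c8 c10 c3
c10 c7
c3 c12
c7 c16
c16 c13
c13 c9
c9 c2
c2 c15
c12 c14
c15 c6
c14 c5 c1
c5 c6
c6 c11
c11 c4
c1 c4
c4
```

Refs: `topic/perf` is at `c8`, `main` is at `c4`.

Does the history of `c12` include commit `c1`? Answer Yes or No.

Ancestors of c12 (commits reachable by following parents): {c1, c11, c12, c14, c4, c5, c6}.
c1 is in that set, so it is an ancestor of c12.

Yes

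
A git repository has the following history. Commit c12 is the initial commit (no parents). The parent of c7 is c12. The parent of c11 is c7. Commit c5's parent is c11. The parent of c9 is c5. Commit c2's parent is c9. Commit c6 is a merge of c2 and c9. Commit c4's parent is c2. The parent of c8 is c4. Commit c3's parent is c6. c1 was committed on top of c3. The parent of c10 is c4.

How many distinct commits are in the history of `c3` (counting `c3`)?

8

Walking parent pointers from c3: reachable set = {c11, c12, c2, c3, c5, c6, c7, c9}.
That is 8 commits.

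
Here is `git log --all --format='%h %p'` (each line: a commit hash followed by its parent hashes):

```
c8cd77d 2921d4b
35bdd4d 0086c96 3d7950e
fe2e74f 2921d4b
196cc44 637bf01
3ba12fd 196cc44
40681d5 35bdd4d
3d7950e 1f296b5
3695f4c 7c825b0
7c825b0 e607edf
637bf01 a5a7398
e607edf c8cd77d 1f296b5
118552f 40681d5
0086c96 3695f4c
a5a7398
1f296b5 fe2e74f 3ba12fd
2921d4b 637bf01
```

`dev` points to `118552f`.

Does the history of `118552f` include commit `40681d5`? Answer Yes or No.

Yes

Ancestors of 118552f (commits reachable by following parents): {0086c96, 118552f, 196cc44, 1f296b5, 2921d4b, 35bdd4d, 3695f4c, 3ba12fd, 3d7950e, 40681d5, 637bf01, 7c825b0, a5a7398, c8cd77d, e607edf, fe2e74f}.
40681d5 is in that set, so it is an ancestor of 118552f.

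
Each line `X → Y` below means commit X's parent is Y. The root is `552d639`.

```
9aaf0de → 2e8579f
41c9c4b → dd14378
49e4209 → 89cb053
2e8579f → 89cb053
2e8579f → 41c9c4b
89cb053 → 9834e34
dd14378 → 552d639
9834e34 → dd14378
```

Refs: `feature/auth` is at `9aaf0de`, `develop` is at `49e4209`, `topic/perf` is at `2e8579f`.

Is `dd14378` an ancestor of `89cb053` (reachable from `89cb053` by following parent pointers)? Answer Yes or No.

Yes

Ancestors of 89cb053 (commits reachable by following parents): {552d639, 89cb053, 9834e34, dd14378}.
dd14378 is in that set, so it is an ancestor of 89cb053.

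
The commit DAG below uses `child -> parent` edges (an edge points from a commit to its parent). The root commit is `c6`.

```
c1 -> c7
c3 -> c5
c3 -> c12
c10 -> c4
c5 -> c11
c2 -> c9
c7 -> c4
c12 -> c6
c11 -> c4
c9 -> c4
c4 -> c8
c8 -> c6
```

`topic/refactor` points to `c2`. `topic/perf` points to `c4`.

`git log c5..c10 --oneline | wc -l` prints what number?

Reachable from c10: {c10, c4, c6, c8}.
Reachable from c5: {c11, c4, c5, c6, c8}.
In c10's history but not c5's: {c10} — 1 commit.

1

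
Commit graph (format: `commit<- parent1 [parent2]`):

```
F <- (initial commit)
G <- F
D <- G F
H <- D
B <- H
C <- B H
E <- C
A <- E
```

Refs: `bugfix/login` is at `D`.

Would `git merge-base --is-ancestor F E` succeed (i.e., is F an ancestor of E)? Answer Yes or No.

Ancestors of E (commits reachable by following parents): {B, C, D, E, F, G, H}.
F is in that set, so it is an ancestor of E.

Yes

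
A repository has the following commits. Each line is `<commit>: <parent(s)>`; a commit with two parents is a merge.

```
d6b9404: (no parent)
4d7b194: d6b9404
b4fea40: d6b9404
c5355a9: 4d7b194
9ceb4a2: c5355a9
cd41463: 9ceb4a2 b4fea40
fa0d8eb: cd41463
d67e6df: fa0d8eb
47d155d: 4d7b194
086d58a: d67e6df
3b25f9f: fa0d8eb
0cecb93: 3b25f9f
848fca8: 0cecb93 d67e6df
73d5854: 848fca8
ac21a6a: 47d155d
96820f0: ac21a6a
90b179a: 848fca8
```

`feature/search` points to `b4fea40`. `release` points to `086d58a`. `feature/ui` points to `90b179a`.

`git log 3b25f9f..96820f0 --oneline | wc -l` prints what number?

Reachable from 96820f0: {47d155d, 4d7b194, 96820f0, ac21a6a, d6b9404}.
Reachable from 3b25f9f: {3b25f9f, 4d7b194, 9ceb4a2, b4fea40, c5355a9, cd41463, d6b9404, fa0d8eb}.
In 96820f0's history but not 3b25f9f's: {47d155d, 96820f0, ac21a6a} — 3 commits.

3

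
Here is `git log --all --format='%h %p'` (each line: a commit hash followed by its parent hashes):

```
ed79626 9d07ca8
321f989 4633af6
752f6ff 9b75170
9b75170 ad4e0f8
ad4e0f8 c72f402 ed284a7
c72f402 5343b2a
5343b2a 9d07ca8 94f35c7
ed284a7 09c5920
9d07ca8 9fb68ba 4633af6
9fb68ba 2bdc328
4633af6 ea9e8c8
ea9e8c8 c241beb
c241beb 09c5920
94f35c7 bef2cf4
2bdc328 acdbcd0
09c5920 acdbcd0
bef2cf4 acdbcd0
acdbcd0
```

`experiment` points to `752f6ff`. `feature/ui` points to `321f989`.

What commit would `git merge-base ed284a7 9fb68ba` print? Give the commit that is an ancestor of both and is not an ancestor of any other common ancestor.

Ancestors of ed284a7: {09c5920, acdbcd0, ed284a7}.
Ancestors of 9fb68ba: {2bdc328, 9fb68ba, acdbcd0}.
Common ancestors: {acdbcd0}.
The only common ancestor is acdbcd0, so it is the merge base.

acdbcd0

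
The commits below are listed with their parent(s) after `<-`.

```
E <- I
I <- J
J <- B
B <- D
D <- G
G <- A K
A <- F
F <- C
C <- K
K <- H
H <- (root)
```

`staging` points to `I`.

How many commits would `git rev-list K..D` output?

5

Reachable from D: {A, C, D, F, G, H, K}.
Reachable from K: {H, K}.
In D's history but not K's: {A, C, D, F, G} — 5 commits.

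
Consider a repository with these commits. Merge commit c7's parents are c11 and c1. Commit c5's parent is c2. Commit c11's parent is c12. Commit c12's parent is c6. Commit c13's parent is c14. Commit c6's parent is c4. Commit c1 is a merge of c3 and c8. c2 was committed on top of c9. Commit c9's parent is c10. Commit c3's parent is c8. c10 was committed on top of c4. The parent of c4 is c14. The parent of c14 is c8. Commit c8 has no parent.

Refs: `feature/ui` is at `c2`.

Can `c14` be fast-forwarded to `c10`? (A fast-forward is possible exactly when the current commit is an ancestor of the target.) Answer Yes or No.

Yes

A fast-forward from c14 to c10 is possible iff c14 is an ancestor of c10.
Ancestors of c10: {c10, c14, c4, c8}.
c14 is among them, so fast-forward is possible.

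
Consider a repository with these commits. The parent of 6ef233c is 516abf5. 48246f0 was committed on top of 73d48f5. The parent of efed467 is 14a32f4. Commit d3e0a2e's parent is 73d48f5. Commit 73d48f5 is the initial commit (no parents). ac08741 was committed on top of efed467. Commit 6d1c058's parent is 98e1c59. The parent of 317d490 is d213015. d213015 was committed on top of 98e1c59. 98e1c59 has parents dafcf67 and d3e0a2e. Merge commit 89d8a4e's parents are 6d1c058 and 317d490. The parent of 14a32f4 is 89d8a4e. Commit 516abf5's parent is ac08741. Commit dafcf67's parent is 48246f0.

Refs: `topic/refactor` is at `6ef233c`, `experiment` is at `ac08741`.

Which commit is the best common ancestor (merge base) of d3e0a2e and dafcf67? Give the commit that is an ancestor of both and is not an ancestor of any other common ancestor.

Ancestors of d3e0a2e: {73d48f5, d3e0a2e}.
Ancestors of dafcf67: {48246f0, 73d48f5, dafcf67}.
Common ancestors: {73d48f5}.
The only common ancestor is 73d48f5, so it is the merge base.

73d48f5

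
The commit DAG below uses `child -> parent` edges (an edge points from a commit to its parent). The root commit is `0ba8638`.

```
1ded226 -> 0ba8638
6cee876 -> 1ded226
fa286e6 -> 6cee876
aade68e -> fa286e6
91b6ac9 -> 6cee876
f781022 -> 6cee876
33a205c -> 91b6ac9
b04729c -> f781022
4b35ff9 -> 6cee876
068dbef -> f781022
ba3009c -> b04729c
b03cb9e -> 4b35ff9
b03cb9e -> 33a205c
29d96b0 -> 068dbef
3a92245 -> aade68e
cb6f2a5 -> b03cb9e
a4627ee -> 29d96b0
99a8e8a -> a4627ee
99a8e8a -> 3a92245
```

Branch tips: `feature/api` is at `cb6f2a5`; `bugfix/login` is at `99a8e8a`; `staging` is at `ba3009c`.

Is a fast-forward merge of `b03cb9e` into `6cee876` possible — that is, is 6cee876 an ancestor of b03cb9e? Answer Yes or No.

Yes

A fast-forward from 6cee876 to b03cb9e is possible iff 6cee876 is an ancestor of b03cb9e.
Ancestors of b03cb9e: {0ba8638, 1ded226, 33a205c, 4b35ff9, 6cee876, 91b6ac9, b03cb9e}.
6cee876 is among them, so fast-forward is possible.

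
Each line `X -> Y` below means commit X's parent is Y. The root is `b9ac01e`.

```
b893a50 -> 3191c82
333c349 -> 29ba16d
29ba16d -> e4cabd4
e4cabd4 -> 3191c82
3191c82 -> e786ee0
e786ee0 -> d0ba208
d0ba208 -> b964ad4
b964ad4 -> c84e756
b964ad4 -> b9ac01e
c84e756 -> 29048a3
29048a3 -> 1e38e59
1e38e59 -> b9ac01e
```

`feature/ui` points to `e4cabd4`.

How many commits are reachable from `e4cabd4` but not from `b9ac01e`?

8

Reachable from e4cabd4: {1e38e59, 29048a3, 3191c82, b964ad4, b9ac01e, c84e756, d0ba208, e4cabd4, e786ee0}.
Reachable from b9ac01e: {b9ac01e}.
In e4cabd4's history but not b9ac01e's: {1e38e59, 29048a3, 3191c82, b964ad4, c84e756, d0ba208, e4cabd4, e786ee0} — 8 commits.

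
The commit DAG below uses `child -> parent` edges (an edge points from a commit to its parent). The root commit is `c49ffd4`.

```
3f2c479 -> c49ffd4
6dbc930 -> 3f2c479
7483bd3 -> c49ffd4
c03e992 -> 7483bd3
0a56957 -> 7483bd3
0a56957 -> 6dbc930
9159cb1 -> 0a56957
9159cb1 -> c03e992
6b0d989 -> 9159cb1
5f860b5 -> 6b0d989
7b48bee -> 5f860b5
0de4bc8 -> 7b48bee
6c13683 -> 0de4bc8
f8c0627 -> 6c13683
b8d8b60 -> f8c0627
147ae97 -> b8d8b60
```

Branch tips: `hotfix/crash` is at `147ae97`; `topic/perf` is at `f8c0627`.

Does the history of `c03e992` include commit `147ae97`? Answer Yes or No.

Ancestors of c03e992: {7483bd3, c03e992, c49ffd4}.
147ae97 is not in that set, so it is not an ancestor of c03e992.

No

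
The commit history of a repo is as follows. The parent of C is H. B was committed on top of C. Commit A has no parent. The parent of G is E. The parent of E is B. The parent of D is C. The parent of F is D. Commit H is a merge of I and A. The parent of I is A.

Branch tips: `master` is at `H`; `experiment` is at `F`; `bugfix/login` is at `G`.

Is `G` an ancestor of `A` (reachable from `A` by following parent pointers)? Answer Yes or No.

No

Ancestors of A: {A}.
G is not in that set, so it is not an ancestor of A.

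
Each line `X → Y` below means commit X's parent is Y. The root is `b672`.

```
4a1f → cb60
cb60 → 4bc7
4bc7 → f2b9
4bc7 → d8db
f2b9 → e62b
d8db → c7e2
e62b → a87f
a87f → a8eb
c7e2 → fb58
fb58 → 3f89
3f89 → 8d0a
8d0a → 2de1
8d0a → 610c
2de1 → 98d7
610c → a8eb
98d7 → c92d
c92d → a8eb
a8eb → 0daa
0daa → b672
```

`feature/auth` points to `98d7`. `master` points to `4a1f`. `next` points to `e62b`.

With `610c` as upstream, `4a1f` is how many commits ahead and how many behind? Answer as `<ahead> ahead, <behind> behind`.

Reachable from 4a1f: {0daa, 2de1, 3f89, 4a1f, 4bc7, 610c, 8d0a, 98d7, a87f, a8eb, b672, c7e2, c92d, cb60, d8db, e62b, f2b9, fb58}.
Reachable from 610c: {0daa, 610c, a8eb, b672}.
Only in 4a1f's history (ahead): {2de1, 3f89, 4a1f, 4bc7, 8d0a, 98d7, a87f, c7e2, c92d, cb60, d8db, e62b, f2b9, fb58} — 14.
Only in 610c's history (behind): {} — 0.

14 ahead, 0 behind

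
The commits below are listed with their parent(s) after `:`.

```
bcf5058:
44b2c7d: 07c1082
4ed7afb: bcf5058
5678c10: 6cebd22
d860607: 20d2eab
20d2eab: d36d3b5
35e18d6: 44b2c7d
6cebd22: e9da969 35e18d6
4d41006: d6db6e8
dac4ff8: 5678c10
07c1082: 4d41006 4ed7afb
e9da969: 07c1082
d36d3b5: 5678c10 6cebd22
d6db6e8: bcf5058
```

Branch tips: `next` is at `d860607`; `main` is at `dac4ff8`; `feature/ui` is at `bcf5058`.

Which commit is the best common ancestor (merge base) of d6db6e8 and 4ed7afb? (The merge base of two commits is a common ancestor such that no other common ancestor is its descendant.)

Ancestors of d6db6e8: {bcf5058, d6db6e8}.
Ancestors of 4ed7afb: {4ed7afb, bcf5058}.
Common ancestors: {bcf5058}.
The only common ancestor is bcf5058, so it is the merge base.

bcf5058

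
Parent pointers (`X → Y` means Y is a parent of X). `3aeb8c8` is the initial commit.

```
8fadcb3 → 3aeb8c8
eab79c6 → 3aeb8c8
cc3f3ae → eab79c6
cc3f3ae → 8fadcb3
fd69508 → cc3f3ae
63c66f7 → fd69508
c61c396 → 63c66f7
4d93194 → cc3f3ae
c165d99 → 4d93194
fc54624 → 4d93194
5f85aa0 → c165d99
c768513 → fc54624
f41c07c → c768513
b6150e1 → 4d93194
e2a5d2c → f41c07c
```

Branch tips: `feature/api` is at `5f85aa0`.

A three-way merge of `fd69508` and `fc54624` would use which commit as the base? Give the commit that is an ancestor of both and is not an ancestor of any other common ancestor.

Ancestors of fd69508: {3aeb8c8, 8fadcb3, cc3f3ae, eab79c6, fd69508}.
Ancestors of fc54624: {3aeb8c8, 4d93194, 8fadcb3, cc3f3ae, eab79c6, fc54624}.
Common ancestors: {3aeb8c8, 8fadcb3, cc3f3ae, eab79c6}.
Among these, cc3f3ae is not an ancestor of any other common ancestor — it is the merge base.

cc3f3ae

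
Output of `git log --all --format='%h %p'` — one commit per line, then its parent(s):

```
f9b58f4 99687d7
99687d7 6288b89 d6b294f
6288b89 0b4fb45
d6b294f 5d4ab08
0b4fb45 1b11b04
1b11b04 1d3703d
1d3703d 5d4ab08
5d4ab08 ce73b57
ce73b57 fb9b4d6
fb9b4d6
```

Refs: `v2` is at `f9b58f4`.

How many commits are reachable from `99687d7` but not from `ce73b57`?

Reachable from 99687d7: {0b4fb45, 1b11b04, 1d3703d, 5d4ab08, 6288b89, 99687d7, ce73b57, d6b294f, fb9b4d6}.
Reachable from ce73b57: {ce73b57, fb9b4d6}.
In 99687d7's history but not ce73b57's: {0b4fb45, 1b11b04, 1d3703d, 5d4ab08, 6288b89, 99687d7, d6b294f} — 7 commits.

7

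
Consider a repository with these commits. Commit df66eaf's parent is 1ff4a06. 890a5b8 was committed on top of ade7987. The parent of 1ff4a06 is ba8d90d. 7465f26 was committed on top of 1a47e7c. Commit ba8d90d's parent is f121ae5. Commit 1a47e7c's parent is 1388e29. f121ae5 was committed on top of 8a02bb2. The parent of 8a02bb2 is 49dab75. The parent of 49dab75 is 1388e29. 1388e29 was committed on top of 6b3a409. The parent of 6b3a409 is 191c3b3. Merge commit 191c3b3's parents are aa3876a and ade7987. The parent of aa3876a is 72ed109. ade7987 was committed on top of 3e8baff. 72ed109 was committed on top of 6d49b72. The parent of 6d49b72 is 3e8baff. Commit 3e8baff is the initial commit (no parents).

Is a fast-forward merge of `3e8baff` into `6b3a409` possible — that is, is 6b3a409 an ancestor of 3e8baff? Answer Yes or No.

No

A fast-forward from 6b3a409 to 3e8baff is possible iff 6b3a409 is an ancestor of 3e8baff.
Ancestors of 3e8baff: {3e8baff}.
6b3a409 is not among them, so fast-forward is not possible.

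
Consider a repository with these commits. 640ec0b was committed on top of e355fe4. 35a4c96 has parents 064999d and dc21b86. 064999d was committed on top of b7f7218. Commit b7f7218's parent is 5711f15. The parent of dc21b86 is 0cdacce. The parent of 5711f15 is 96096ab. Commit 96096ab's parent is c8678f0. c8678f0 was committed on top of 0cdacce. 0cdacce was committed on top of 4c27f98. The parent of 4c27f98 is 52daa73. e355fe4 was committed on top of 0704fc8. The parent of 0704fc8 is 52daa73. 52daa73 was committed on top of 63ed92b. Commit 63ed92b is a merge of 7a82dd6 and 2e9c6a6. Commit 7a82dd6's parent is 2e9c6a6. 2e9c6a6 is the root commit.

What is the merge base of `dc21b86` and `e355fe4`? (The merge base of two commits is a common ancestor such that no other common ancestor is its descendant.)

Ancestors of dc21b86: {0cdacce, 2e9c6a6, 4c27f98, 52daa73, 63ed92b, 7a82dd6, dc21b86}.
Ancestors of e355fe4: {0704fc8, 2e9c6a6, 52daa73, 63ed92b, 7a82dd6, e355fe4}.
Common ancestors: {2e9c6a6, 52daa73, 63ed92b, 7a82dd6}.
Among these, 52daa73 is not an ancestor of any other common ancestor — it is the merge base.

52daa73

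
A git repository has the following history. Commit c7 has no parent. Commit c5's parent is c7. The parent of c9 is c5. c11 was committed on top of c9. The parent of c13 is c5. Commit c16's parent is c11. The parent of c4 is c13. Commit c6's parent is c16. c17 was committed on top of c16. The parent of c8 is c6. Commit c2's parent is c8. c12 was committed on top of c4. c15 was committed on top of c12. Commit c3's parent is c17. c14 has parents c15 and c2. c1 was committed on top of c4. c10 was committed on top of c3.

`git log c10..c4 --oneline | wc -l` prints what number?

2

Reachable from c4: {c13, c4, c5, c7}.
Reachable from c10: {c10, c11, c16, c17, c3, c5, c7, c9}.
In c4's history but not c10's: {c13, c4} — 2 commits.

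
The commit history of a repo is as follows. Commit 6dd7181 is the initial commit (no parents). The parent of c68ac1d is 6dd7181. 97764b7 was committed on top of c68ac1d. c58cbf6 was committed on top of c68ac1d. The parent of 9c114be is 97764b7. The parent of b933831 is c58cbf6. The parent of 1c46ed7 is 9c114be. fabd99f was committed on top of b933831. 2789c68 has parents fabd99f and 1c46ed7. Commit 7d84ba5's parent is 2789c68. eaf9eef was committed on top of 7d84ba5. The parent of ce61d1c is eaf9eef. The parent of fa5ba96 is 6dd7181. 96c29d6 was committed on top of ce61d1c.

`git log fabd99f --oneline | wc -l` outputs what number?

Walking parent pointers from fabd99f: reachable set = {6dd7181, b933831, c58cbf6, c68ac1d, fabd99f}.
That is 5 commits.

5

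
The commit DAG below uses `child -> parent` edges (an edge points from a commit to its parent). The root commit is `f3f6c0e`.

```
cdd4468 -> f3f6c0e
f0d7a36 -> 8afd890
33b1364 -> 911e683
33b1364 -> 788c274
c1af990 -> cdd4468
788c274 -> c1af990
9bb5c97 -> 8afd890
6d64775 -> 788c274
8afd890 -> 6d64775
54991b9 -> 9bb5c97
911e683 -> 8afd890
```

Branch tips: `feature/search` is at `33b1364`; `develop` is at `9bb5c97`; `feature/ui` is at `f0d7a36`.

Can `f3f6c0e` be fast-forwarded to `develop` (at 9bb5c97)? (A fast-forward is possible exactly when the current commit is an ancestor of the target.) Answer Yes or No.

Yes

A fast-forward from f3f6c0e to 9bb5c97 is possible iff f3f6c0e is an ancestor of 9bb5c97.
Ancestors of 9bb5c97: {6d64775, 788c274, 8afd890, 9bb5c97, c1af990, cdd4468, f3f6c0e}.
f3f6c0e is among them, so fast-forward is possible.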